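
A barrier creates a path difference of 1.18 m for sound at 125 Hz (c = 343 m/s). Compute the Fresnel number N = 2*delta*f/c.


N = 2*delta*f/c = 2*delta/lambda, where lambda = c/f
lambda = 343 / 125 = 2.744 m
N = 2 * 1.18 / 2.744 = 0.86006


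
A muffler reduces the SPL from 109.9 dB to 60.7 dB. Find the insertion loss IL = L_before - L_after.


Insertion loss = SPL without muffler - SPL with muffler
IL = 109.9 - 60.7 = 49.2 dB


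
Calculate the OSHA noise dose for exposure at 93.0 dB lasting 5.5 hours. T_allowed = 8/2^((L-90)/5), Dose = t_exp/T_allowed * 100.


T_allowed = 8 / 2^((93.0 - 90)/5) = 5.27803 hr
Dose = 5.5 / 5.27803 * 100 = 104.21 %


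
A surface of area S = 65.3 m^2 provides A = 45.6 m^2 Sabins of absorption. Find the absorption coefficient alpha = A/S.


Absorption coefficient = absorbed power / incident power
alpha = A / S = 45.6 / 65.3 = 0.69832


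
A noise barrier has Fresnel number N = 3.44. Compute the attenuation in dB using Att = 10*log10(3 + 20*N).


3 + 20*N = 3 + 20*3.44 = 71.8
Att = 10*log10(71.8) = 18.561 dB


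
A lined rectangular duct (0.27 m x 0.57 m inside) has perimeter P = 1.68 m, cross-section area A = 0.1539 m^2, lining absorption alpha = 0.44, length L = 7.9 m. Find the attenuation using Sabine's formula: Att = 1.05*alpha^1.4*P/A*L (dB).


alpha^1.4 = 0.44^1.4 = 0.316835
Attenuation rate = 1.05 * alpha^1.4 * P / A
= 1.05 * 0.316835 * 1.68 / 0.1539 = 3.63156 dB/m
Total Att = 3.63156 * 7.9 = 28.689 dB


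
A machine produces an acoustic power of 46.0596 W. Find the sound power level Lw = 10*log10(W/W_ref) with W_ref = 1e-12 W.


W / W_ref = 46.0596 / 1e-12 = 4.60596e+13
Lw = 10 * log10(4.60596e+13) = 136.63 dB


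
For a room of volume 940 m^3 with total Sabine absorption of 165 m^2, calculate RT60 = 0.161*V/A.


RT60 = 0.161 * 940 / 165 = 0.91721 s


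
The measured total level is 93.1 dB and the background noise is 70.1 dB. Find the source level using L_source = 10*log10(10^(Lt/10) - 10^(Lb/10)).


10^(93.1/10) = 2.04174e+09
10^(70.1/10) = 1.02329e+07
Difference = 2.04174e+09 - 1.02329e+07 = 2.03151e+09
L_source = 10*log10(2.03151e+09) = 93.078 dB


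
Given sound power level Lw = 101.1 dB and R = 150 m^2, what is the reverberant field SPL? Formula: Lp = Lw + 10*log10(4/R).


4/R = 4/150 = 0.0266667
Lp = 101.1 + 10*log10(0.0266667) = 85.36 dB


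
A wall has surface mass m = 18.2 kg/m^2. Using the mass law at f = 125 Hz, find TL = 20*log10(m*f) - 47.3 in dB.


m * f = 18.2 * 125 = 2275
20*log10(2275) = 67.1396 dB
TL = 67.1396 - 47.3 = 19.84 dB


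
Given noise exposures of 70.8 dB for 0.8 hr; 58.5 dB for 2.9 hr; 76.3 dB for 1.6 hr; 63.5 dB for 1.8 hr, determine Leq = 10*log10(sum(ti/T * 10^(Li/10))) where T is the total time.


T_total = 0.8 + 2.9 + 1.6 + 1.8 = 7.1 hr
(0.8/7.1) * 10^(70.8/10) = 1.35466e+06
(2.9/7.1) * 10^(58.5/10) = 289161
(1.6/7.1) * 10^(76.3/10) = 9.61306e+06
(1.8/7.1) * 10^(63.5/10) = 567563
Sum = 1.35466e+06 + 289161 + 9.61306e+06 + 567563 = 1.18244e+07
Leq = 10*log10(1.18244e+07) = 70.728 dB


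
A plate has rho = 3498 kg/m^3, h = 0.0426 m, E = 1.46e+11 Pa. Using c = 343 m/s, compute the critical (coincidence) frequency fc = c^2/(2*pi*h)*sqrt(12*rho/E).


12*rho/E = 12*3498/1.46e+11 = 2.87507e-07
sqrt(12*rho/E) = sqrt(2.87507e-07) = 0.000536197
c^2/(2*pi*h) = 343^2/(2*pi*0.0426) = 439540
fc = 439540 * 0.000536197 = 235.68 Hz


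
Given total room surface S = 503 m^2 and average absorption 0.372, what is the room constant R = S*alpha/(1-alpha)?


R = 503 * 0.372 / (1 - 0.372) = 297.96 m^2


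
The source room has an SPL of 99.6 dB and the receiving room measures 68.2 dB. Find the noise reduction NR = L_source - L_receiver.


NR = L_source - L_receiver (difference between source and receiving room levels)
NR = 99.6 - 68.2 = 31.4 dB


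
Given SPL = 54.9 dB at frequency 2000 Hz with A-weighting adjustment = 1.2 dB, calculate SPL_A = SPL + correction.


A-weighting table: 2000 Hz -> 1.2 dB correction
SPL_A = SPL + correction = 54.9 + (1.2) = 56.1 dBA


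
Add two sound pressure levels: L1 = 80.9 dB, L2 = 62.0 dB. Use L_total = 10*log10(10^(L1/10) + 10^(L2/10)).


10^(80.9/10) = 1.23027e+08
10^(62.0/10) = 1.58489e+06
Sum = 1.23027e+08 + 1.58489e+06 = 1.24612e+08
L_total = 10*log10(1.24612e+08) = 80.956 dB


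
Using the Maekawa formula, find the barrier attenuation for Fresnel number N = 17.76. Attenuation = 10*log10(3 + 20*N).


3 + 20*N = 3 + 20*17.76 = 358.2
Att = 10*log10(358.2) = 25.541 dB


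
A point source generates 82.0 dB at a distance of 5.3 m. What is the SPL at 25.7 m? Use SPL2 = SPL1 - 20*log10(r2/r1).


r2/r1 = 25.7/5.3 = 4.84906
Correction = 20*log10(4.84906) = 13.7132 dB
SPL2 = 82.0 - 13.7132 = 68.287 dB


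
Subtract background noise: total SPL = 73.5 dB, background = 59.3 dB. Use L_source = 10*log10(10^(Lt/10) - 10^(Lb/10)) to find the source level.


10^(73.5/10) = 2.23872e+07
10^(59.3/10) = 851138
Difference = 2.23872e+07 - 851138 = 2.15361e+07
L_source = 10*log10(2.15361e+07) = 73.332 dB


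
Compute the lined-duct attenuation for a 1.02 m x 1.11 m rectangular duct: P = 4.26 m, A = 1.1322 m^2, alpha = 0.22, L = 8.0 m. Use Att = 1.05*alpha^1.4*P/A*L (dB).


alpha^1.4 = 0.22^1.4 = 0.120058
Attenuation rate = 1.05 * alpha^1.4 * P / A
= 1.05 * 0.120058 * 4.26 / 1.1322 = 0.474315 dB/m
Total Att = 0.474315 * 8.0 = 3.7945 dB


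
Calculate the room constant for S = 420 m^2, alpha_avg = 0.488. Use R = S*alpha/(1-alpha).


R = 420 * 0.488 / (1 - 0.488) = 400.31 m^2


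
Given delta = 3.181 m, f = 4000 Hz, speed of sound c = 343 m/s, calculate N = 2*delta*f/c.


N = 2*delta*f/c = 2*delta/lambda, where lambda = c/f
lambda = 343 / 4000 = 0.08575 m
N = 2 * 3.181 / 0.08575 = 74.192


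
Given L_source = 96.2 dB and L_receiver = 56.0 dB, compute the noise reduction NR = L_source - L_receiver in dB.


NR = L_source - L_receiver (difference between source and receiving room levels)
NR = 96.2 - 56.0 = 40.2 dB


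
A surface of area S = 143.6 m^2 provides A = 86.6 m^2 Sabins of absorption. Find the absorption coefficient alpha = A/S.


Absorption coefficient = absorbed power / incident power
alpha = A / S = 86.6 / 143.6 = 0.60306


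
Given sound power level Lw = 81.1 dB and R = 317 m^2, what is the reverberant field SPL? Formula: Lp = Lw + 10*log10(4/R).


4/R = 4/317 = 0.0126183
Lp = 81.1 + 10*log10(0.0126183) = 62.11 dB


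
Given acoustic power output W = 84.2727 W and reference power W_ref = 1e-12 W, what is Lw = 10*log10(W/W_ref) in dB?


W / W_ref = 84.2727 / 1e-12 = 8.42727e+13
Lw = 10 * log10(8.42727e+13) = 139.26 dB


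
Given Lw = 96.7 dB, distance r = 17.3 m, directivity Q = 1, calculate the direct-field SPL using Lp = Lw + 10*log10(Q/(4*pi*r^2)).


4*pi*r^2 = 4*pi*17.3^2 = 3760.99 m^2
Q / (4*pi*r^2) = 1 / 3760.99 = 0.000265887
Lp = 96.7 + 10*log10(0.000265887) = 60.947 dB


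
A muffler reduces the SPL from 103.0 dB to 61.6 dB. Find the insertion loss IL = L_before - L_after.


Insertion loss = SPL without muffler - SPL with muffler
IL = 103.0 - 61.6 = 41.4 dB


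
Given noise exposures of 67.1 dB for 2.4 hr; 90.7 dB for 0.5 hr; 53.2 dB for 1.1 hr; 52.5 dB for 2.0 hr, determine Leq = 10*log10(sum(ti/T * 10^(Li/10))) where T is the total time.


T_total = 2.4 + 0.5 + 1.1 + 2.0 = 6.0 hr
(2.4/6.0) * 10^(67.1/10) = 2.05145e+06
(0.5/6.0) * 10^(90.7/10) = 9.79081e+07
(1.1/6.0) * 10^(53.2/10) = 38303.8
(2.0/6.0) * 10^(52.5/10) = 59276
Sum = 2.05145e+06 + 9.79081e+07 + 38303.8 + 59276 = 1.00057e+08
Leq = 10*log10(1.00057e+08) = 80.002 dB


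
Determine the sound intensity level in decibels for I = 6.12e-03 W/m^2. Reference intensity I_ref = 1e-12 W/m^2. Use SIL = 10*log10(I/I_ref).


I / I_ref = 6.12e-03 / 1e-12 = 6.12e+09
SIL = 10 * log10(6.12e+09) = 97.868 dB


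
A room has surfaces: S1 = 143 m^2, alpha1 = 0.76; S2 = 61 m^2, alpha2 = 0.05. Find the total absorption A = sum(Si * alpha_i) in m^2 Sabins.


143 * 0.76 = 108.68
61 * 0.05 = 3.05
A_total = 108.68 + 3.05 = 111.73 m^2


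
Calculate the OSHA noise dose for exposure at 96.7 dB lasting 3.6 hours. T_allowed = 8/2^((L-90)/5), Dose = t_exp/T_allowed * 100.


T_allowed = 8 / 2^((96.7 - 90)/5) = 3.16017 hr
Dose = 3.6 / 3.16017 * 100 = 113.92 %


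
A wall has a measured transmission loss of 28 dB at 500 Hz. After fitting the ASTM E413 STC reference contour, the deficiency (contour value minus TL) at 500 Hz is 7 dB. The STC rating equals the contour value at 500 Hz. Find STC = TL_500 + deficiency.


By ASTM E413, STC = value of the fitted reference contour at 500 Hz.
Contour value at 500 Hz = TL_500 + deficiency = 28 + 7 = 35
STC = 35


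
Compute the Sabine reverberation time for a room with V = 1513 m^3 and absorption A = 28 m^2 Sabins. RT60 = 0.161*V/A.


RT60 = 0.161 * 1513 / 28 = 8.6997 s


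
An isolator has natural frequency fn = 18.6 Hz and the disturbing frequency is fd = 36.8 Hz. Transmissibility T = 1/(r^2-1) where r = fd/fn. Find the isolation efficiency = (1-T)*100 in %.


r = 36.8 / 18.6 = 1.97849
r^2 - 1 = 1.97849^2 - 1 = 2.91442
T = 1/2.91442 = 0.343121
Efficiency = (1 - 0.343121)*100 = 65.688 %


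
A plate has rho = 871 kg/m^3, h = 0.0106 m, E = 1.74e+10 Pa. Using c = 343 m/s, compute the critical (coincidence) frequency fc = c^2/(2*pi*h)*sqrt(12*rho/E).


12*rho/E = 12*871/1.74e+10 = 6.0069e-07
sqrt(12*rho/E) = sqrt(6.0069e-07) = 0.000775042
c^2/(2*pi*h) = 343^2/(2*pi*0.0106) = 1.76645e+06
fc = 1.76645e+06 * 0.000775042 = 1369.1 Hz


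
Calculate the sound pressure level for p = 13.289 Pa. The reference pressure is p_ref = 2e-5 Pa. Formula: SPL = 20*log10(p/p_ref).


p / p_ref = 13.289 / 2e-5 = 664450
SPL = 20 * log10(664450) = 116.45 dB


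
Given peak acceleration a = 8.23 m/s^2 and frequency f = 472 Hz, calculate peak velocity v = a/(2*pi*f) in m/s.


omega = 2*pi*f = 2*pi*472 = 2965.66 rad/s
v = a / omega = 8.23 / 2965.66 = 0.0027751 m/s


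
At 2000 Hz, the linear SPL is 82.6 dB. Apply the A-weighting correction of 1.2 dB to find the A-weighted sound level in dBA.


A-weighting table: 2000 Hz -> 1.2 dB correction
SPL_A = SPL + correction = 82.6 + (1.2) = 83.8 dBA


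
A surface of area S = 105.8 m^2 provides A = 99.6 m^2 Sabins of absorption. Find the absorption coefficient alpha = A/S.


Absorption coefficient = absorbed power / incident power
alpha = A / S = 99.6 / 105.8 = 0.9414


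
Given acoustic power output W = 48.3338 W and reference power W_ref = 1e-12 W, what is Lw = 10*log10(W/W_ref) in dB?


W / W_ref = 48.3338 / 1e-12 = 4.83338e+13
Lw = 10 * log10(4.83338e+13) = 136.84 dB


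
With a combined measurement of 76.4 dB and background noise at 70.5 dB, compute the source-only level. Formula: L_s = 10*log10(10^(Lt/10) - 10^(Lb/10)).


10^(76.4/10) = 4.36516e+07
10^(70.5/10) = 1.12202e+07
Difference = 4.36516e+07 - 1.12202e+07 = 3.24314e+07
L_source = 10*log10(3.24314e+07) = 75.11 dB


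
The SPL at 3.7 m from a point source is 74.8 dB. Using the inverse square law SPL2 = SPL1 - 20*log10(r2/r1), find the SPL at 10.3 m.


r2/r1 = 10.3/3.7 = 2.78378
Correction = 20*log10(2.78378) = 8.8927 dB
SPL2 = 74.8 - 8.8927 = 65.907 dB


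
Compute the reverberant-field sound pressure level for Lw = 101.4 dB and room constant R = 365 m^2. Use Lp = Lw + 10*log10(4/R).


4/R = 4/365 = 0.0109589
Lp = 101.4 + 10*log10(0.0109589) = 81.798 dB


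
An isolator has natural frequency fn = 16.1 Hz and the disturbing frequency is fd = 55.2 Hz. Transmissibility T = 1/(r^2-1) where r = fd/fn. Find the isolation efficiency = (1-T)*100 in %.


r = 55.2 / 16.1 = 3.42857
r^2 - 1 = 3.42857^2 - 1 = 10.7551
T = 1/10.7551 = 0.0929791
Efficiency = (1 - 0.0929791)*100 = 90.702 %


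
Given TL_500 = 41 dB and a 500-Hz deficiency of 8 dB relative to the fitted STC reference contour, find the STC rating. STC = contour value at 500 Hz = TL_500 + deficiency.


By ASTM E413, STC = value of the fitted reference contour at 500 Hz.
Contour value at 500 Hz = TL_500 + deficiency = 41 + 8 = 49
STC = 49


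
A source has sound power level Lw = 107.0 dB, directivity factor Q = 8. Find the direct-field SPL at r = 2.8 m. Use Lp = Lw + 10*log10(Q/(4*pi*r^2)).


4*pi*r^2 = 4*pi*2.8^2 = 98.5203 m^2
Q / (4*pi*r^2) = 8 / 98.5203 = 0.0812015
Lp = 107.0 + 10*log10(0.0812015) = 96.096 dB


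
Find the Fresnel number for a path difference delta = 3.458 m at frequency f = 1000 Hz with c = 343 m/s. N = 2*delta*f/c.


N = 2*delta*f/c = 2*delta/lambda, where lambda = c/f
lambda = 343 / 1000 = 0.343 m
N = 2 * 3.458 / 0.343 = 20.163


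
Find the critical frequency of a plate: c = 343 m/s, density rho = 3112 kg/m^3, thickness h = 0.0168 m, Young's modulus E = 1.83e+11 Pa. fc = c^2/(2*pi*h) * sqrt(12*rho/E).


12*rho/E = 12*3112/1.83e+11 = 2.04066e-07
sqrt(12*rho/E) = sqrt(2.04066e-07) = 0.000451737
c^2/(2*pi*h) = 343^2/(2*pi*0.0168) = 1.11455e+06
fc = 1.11455e+06 * 0.000451737 = 503.48 Hz


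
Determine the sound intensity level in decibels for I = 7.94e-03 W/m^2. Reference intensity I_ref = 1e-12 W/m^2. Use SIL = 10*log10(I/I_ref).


I / I_ref = 7.94e-03 / 1e-12 = 7.94e+09
SIL = 10 * log10(7.94e+09) = 98.998 dB


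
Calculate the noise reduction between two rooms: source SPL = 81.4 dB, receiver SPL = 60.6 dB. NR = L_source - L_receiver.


NR = L_source - L_receiver (difference between source and receiving room levels)
NR = 81.4 - 60.6 = 20.8 dB


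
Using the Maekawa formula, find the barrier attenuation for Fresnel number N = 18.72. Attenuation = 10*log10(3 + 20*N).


3 + 20*N = 3 + 20*18.72 = 377.4
Att = 10*log10(377.4) = 25.768 dB


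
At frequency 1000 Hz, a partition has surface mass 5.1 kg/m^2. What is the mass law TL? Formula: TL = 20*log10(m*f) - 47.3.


m * f = 5.1 * 1000 = 5100
20*log10(5100) = 74.1514 dB
TL = 74.1514 - 47.3 = 26.851 dB


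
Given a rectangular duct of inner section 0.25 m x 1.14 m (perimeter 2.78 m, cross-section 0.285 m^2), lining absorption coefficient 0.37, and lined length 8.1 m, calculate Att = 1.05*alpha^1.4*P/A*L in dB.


alpha^1.4 = 0.37^1.4 = 0.248589
Attenuation rate = 1.05 * alpha^1.4 * P / A
= 1.05 * 0.248589 * 2.78 / 0.285 = 2.54607 dB/m
Total Att = 2.54607 * 8.1 = 20.623 dB


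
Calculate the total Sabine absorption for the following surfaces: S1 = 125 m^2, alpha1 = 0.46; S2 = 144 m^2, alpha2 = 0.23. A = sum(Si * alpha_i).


125 * 0.46 = 57.5
144 * 0.23 = 33.12
A_total = 57.5 + 33.12 = 90.62 m^2


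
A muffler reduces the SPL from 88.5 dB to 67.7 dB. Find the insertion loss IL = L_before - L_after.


Insertion loss = SPL without muffler - SPL with muffler
IL = 88.5 - 67.7 = 20.8 dB


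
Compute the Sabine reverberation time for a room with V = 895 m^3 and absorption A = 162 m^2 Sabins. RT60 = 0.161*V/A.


RT60 = 0.161 * 895 / 162 = 0.88948 s


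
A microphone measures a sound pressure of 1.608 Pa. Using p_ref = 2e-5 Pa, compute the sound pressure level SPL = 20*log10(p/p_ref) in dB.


p / p_ref = 1.608 / 2e-5 = 80400
SPL = 20 * log10(80400) = 98.105 dB


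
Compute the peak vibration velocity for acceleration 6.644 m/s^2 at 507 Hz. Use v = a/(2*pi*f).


omega = 2*pi*f = 2*pi*507 = 3185.57 rad/s
v = a / omega = 6.644 / 3185.57 = 0.0020857 m/s


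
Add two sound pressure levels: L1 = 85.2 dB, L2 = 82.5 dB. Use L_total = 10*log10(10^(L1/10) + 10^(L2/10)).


10^(85.2/10) = 3.31131e+08
10^(82.5/10) = 1.77828e+08
Sum = 3.31131e+08 + 1.77828e+08 = 5.08959e+08
L_total = 10*log10(5.08959e+08) = 87.067 dB


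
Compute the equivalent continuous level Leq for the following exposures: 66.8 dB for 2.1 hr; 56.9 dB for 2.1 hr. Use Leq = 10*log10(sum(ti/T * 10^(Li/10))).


T_total = 2.1 + 2.1 = 4.2 hr
(2.1/4.2) * 10^(66.8/10) = 2.39315e+06
(2.1/4.2) * 10^(56.9/10) = 244889
Sum = 2.39315e+06 + 244889 = 2.63804e+06
Leq = 10*log10(2.63804e+06) = 64.213 dB


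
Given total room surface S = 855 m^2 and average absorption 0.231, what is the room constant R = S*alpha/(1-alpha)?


R = 855 * 0.231 / (1 - 0.231) = 256.83 m^2


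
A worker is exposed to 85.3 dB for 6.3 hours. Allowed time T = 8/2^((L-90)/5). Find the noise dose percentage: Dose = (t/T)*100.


T_allowed = 8 / 2^((85.3 - 90)/5) = 15.3482 hr
Dose = 6.3 / 15.3482 * 100 = 41.047 %


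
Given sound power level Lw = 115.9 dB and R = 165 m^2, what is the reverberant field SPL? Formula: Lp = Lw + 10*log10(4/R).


4/R = 4/165 = 0.0242424
Lp = 115.9 + 10*log10(0.0242424) = 99.746 dB


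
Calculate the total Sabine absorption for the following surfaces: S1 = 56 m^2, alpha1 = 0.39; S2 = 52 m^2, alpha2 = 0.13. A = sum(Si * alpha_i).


56 * 0.39 = 21.84
52 * 0.13 = 6.76
A_total = 21.84 + 6.76 = 28.6 m^2


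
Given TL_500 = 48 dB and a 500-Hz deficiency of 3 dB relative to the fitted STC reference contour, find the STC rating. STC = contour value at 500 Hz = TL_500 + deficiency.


By ASTM E413, STC = value of the fitted reference contour at 500 Hz.
Contour value at 500 Hz = TL_500 + deficiency = 48 + 3 = 51
STC = 51


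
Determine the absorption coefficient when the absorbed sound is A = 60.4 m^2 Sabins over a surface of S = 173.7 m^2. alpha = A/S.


Absorption coefficient = absorbed power / incident power
alpha = A / S = 60.4 / 173.7 = 0.34773


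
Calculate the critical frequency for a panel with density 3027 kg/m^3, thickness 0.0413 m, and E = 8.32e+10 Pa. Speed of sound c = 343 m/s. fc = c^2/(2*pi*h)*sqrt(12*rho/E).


12*rho/E = 12*3027/8.32e+10 = 4.36587e-07
sqrt(12*rho/E) = sqrt(4.36587e-07) = 0.000660747
c^2/(2*pi*h) = 343^2/(2*pi*0.0413) = 453376
fc = 453376 * 0.000660747 = 299.57 Hz


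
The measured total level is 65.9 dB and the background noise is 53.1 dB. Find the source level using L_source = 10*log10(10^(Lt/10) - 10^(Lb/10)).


10^(65.9/10) = 3.89045e+06
10^(53.1/10) = 204174
Difference = 3.89045e+06 - 204174 = 3.68628e+06
L_source = 10*log10(3.68628e+06) = 65.666 dB


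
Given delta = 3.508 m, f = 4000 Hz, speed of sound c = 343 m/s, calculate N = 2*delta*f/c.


N = 2*delta*f/c = 2*delta/lambda, where lambda = c/f
lambda = 343 / 4000 = 0.08575 m
N = 2 * 3.508 / 0.08575 = 81.819


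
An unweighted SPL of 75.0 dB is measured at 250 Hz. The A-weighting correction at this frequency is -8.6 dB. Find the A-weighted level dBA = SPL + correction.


A-weighting table: 250 Hz -> -8.6 dB correction
SPL_A = SPL + correction = 75.0 + (-8.6) = 66.4 dBA


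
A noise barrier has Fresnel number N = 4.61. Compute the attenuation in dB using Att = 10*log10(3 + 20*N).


3 + 20*N = 3 + 20*4.61 = 95.2
Att = 10*log10(95.2) = 19.786 dB


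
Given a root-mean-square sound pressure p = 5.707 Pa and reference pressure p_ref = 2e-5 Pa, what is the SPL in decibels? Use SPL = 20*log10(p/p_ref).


p / p_ref = 5.707 / 2e-5 = 285350
SPL = 20 * log10(285350) = 109.11 dB


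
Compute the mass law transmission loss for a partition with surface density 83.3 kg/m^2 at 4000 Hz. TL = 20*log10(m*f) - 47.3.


m * f = 83.3 * 4000 = 333200
20*log10(333200) = 110.454 dB
TL = 110.454 - 47.3 = 63.154 dB


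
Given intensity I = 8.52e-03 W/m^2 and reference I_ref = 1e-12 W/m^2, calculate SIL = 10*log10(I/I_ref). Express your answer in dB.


I / I_ref = 8.52e-03 / 1e-12 = 8.52e+09
SIL = 10 * log10(8.52e+09) = 99.304 dB


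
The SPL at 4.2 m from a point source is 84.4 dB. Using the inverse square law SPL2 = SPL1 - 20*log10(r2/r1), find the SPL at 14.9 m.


r2/r1 = 14.9/4.2 = 3.54762
Correction = 20*log10(3.54762) = 10.9987 dB
SPL2 = 84.4 - 10.9987 = 73.401 dB


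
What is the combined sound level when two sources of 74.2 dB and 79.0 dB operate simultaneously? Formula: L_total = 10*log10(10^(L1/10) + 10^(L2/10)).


10^(74.2/10) = 2.63027e+07
10^(79.0/10) = 7.94328e+07
Sum = 2.63027e+07 + 7.94328e+07 = 1.05736e+08
L_total = 10*log10(1.05736e+08) = 80.242 dB


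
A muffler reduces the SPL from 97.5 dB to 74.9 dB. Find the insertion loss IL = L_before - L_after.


Insertion loss = SPL without muffler - SPL with muffler
IL = 97.5 - 74.9 = 22.6 dB


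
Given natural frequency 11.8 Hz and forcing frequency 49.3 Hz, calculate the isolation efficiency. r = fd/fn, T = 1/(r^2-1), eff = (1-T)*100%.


r = 49.3 / 11.8 = 4.17797
r^2 - 1 = 4.17797^2 - 1 = 16.4554
T = 1/16.4554 = 0.0607703
Efficiency = (1 - 0.0607703)*100 = 93.923 %


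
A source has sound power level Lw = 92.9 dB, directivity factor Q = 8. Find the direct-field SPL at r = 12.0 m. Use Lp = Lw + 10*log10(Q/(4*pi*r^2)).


4*pi*r^2 = 4*pi*12.0^2 = 1809.56 m^2
Q / (4*pi*r^2) = 8 / 1809.56 = 0.00442096
Lp = 92.9 + 10*log10(0.00442096) = 69.355 dB


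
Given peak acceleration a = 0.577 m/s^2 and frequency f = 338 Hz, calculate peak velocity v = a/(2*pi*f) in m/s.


omega = 2*pi*f = 2*pi*338 = 2123.72 rad/s
v = a / omega = 0.577 / 2123.72 = 0.00027169 m/s


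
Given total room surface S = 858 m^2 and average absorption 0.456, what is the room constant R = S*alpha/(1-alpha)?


R = 858 * 0.456 / (1 - 0.456) = 719.21 m^2


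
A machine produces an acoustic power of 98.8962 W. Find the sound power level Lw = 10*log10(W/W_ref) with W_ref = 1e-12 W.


W / W_ref = 98.8962 / 1e-12 = 9.88962e+13
Lw = 10 * log10(9.88962e+13) = 139.95 dB


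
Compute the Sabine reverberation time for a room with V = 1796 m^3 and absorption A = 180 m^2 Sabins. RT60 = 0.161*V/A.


RT60 = 0.161 * 1796 / 180 = 1.6064 s


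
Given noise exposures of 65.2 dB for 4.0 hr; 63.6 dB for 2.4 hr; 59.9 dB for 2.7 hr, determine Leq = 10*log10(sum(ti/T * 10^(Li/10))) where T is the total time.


T_total = 4.0 + 2.4 + 2.7 = 9.1 hr
(4.0/9.1) * 10^(65.2/10) = 1.45552e+06
(2.4/9.1) * 10^(63.6/10) = 604185
(2.7/9.1) * 10^(59.9/10) = 289950
Sum = 1.45552e+06 + 604185 + 289950 = 2.34966e+06
Leq = 10*log10(2.34966e+06) = 63.71 dB


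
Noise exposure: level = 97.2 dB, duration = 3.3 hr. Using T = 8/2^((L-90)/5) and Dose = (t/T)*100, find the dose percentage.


T_allowed = 8 / 2^((97.2 - 90)/5) = 2.94854 hr
Dose = 3.3 / 2.94854 * 100 = 111.92 %


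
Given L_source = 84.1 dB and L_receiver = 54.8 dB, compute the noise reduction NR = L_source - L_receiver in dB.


NR = L_source - L_receiver (difference between source and receiving room levels)
NR = 84.1 - 54.8 = 29.3 dB


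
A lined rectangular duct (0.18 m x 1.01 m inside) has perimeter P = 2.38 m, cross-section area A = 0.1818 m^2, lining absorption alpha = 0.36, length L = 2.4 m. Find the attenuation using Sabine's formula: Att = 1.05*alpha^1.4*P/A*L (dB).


alpha^1.4 = 0.36^1.4 = 0.239234
Attenuation rate = 1.05 * alpha^1.4 * P / A
= 1.05 * 0.239234 * 2.38 / 0.1818 = 3.28848 dB/m
Total Att = 3.28848 * 2.4 = 7.8924 dB


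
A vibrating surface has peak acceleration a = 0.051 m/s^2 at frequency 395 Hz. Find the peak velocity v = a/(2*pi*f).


omega = 2*pi*f = 2*pi*395 = 2481.86 rad/s
v = a / omega = 0.051 / 2481.86 = 2.0549e-05 m/s


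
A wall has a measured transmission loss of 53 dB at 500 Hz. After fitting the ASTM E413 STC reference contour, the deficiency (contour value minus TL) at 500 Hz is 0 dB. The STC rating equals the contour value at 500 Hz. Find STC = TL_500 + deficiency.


By ASTM E413, STC = value of the fitted reference contour at 500 Hz.
Contour value at 500 Hz = TL_500 + deficiency = 53 + 0 = 53
STC = 53


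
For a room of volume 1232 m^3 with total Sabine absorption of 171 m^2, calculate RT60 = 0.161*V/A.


RT60 = 0.161 * 1232 / 171 = 1.16 s


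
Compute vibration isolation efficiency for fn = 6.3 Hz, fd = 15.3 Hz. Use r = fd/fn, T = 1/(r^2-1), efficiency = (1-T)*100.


r = 15.3 / 6.3 = 2.42857
r^2 - 1 = 2.42857^2 - 1 = 4.89795
T = 1/4.89795 = 0.204167
Efficiency = (1 - 0.204167)*100 = 79.583 %


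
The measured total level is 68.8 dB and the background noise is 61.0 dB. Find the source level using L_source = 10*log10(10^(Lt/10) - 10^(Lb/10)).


10^(68.8/10) = 7.58578e+06
10^(61.0/10) = 1.25893e+06
Difference = 7.58578e+06 - 1.25893e+06 = 6.32685e+06
L_source = 10*log10(6.32685e+06) = 68.012 dB


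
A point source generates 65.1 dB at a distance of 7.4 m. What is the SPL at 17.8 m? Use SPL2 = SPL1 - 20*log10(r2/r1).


r2/r1 = 17.8/7.4 = 2.40541
Correction = 20*log10(2.40541) = 7.62378 dB
SPL2 = 65.1 - 7.62378 = 57.476 dB


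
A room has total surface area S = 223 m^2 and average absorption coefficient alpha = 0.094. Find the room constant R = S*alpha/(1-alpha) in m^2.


R = 223 * 0.094 / (1 - 0.094) = 23.137 m^2


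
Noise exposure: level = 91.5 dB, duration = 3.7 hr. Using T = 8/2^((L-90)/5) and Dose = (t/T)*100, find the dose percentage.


T_allowed = 8 / 2^((91.5 - 90)/5) = 6.49802 hr
Dose = 3.7 / 6.49802 * 100 = 56.94 %


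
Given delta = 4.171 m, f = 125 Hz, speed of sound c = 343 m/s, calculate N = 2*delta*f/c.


N = 2*delta*f/c = 2*delta/lambda, where lambda = c/f
lambda = 343 / 125 = 2.744 m
N = 2 * 4.171 / 2.744 = 3.0401


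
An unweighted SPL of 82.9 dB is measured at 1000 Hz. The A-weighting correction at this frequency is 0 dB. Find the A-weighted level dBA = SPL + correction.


A-weighting table: 1000 Hz -> 0 dB correction
SPL_A = SPL + correction = 82.9 + (0) = 82.9 dBA


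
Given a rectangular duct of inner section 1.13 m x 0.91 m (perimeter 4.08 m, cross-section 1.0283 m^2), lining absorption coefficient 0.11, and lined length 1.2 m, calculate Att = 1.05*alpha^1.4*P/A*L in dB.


alpha^1.4 = 0.11^1.4 = 0.0454935
Attenuation rate = 1.05 * alpha^1.4 * P / A
= 1.05 * 0.0454935 * 4.08 / 1.0283 = 0.18953 dB/m
Total Att = 0.18953 * 1.2 = 0.22744 dB


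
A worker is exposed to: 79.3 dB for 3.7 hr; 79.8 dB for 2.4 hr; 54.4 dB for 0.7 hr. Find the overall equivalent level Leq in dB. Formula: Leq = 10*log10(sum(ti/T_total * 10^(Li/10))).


T_total = 3.7 + 2.4 + 0.7 = 6.8 hr
(3.7/6.8) * 10^(79.3/10) = 4.63119e+07
(2.4/6.8) * 10^(79.8/10) = 3.37056e+07
(0.7/6.8) * 10^(54.4/10) = 28352.4
Sum = 4.63119e+07 + 3.37056e+07 + 28352.4 = 8.00459e+07
Leq = 10*log10(8.00459e+07) = 79.033 dB


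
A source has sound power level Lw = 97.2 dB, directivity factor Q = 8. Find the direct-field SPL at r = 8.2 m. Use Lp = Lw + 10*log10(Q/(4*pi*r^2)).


4*pi*r^2 = 4*pi*8.2^2 = 844.963 m^2
Q / (4*pi*r^2) = 8 / 844.963 = 0.00946787
Lp = 97.2 + 10*log10(0.00946787) = 76.963 dB


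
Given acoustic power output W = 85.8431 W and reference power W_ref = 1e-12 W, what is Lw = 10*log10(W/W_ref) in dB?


W / W_ref = 85.8431 / 1e-12 = 8.58431e+13
Lw = 10 * log10(8.58431e+13) = 139.34 dB


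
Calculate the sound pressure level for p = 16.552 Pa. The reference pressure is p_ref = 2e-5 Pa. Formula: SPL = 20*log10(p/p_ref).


p / p_ref = 16.552 / 2e-5 = 827600
SPL = 20 * log10(827600) = 118.36 dB


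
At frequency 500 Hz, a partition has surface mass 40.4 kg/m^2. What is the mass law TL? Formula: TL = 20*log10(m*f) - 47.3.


m * f = 40.4 * 500 = 20200
20*log10(20200) = 86.107 dB
TL = 86.107 - 47.3 = 38.807 dB


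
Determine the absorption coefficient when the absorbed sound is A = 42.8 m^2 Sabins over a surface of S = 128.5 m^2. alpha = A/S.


Absorption coefficient = absorbed power / incident power
alpha = A / S = 42.8 / 128.5 = 0.33307


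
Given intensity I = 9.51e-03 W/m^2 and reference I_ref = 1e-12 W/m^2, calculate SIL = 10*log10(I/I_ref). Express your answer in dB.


I / I_ref = 9.51e-03 / 1e-12 = 9.51e+09
SIL = 10 * log10(9.51e+09) = 99.782 dB


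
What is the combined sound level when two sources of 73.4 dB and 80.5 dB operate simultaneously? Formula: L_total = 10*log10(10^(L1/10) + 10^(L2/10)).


10^(73.4/10) = 2.18776e+07
10^(80.5/10) = 1.12202e+08
Sum = 2.18776e+07 + 1.12202e+08 = 1.3408e+08
L_total = 10*log10(1.3408e+08) = 81.274 dB


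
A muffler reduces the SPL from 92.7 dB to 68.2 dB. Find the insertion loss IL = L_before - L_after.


Insertion loss = SPL without muffler - SPL with muffler
IL = 92.7 - 68.2 = 24.5 dB


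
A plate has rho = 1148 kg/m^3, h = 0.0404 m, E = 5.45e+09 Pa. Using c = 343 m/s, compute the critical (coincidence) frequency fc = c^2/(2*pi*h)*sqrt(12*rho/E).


12*rho/E = 12*1148/5.45e+09 = 2.52771e-06
sqrt(12*rho/E) = sqrt(2.52771e-06) = 0.00158988
c^2/(2*pi*h) = 343^2/(2*pi*0.0404) = 463476
fc = 463476 * 0.00158988 = 736.87 Hz


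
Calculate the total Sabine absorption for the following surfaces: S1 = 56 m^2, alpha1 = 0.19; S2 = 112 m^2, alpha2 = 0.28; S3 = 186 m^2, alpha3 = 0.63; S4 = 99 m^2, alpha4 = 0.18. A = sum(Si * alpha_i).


56 * 0.19 = 10.64
112 * 0.28 = 31.36
186 * 0.63 = 117.18
99 * 0.18 = 17.82
A_total = 10.64 + 31.36 + 117.18 + 17.82 = 177 m^2


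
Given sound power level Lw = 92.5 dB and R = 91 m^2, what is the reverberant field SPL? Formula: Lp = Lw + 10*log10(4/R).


4/R = 4/91 = 0.043956
Lp = 92.5 + 10*log10(0.043956) = 78.93 dB


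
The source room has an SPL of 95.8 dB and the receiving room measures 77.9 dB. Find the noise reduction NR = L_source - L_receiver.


NR = L_source - L_receiver (difference between source and receiving room levels)
NR = 95.8 - 77.9 = 17.9 dB


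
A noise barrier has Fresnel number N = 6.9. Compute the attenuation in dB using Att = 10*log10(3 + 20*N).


3 + 20*N = 3 + 20*6.9 = 141
Att = 10*log10(141) = 21.492 dB


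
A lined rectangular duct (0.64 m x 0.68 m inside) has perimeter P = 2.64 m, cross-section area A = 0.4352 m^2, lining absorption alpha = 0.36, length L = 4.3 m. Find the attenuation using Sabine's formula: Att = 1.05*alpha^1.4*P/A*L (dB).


alpha^1.4 = 0.36^1.4 = 0.239234
Attenuation rate = 1.05 * alpha^1.4 * P / A
= 1.05 * 0.239234 * 2.64 / 0.4352 = 1.5238 dB/m
Total Att = 1.5238 * 4.3 = 6.5523 dB


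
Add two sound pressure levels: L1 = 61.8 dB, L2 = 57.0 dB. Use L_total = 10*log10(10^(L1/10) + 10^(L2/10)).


10^(61.8/10) = 1.51356e+06
10^(57.0/10) = 501187
Sum = 1.51356e+06 + 501187 = 2.01475e+06
L_total = 10*log10(2.01475e+06) = 63.042 dB


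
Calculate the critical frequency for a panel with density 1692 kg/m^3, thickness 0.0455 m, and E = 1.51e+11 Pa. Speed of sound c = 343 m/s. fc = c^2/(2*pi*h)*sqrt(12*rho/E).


12*rho/E = 12*1692/1.51e+11 = 1.34464e-07
sqrt(12*rho/E) = sqrt(1.34464e-07) = 0.000366693
c^2/(2*pi*h) = 343^2/(2*pi*0.0455) = 411526
fc = 411526 * 0.000366693 = 150.9 Hz


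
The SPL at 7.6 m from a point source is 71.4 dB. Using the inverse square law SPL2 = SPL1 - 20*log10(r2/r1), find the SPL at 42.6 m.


r2/r1 = 42.6/7.6 = 5.60526
Correction = 20*log10(5.60526) = 14.9719 dB
SPL2 = 71.4 - 14.9719 = 56.428 dB


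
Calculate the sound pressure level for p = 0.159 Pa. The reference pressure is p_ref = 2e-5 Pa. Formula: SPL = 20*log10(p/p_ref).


p / p_ref = 0.159 / 2e-5 = 7950
SPL = 20 * log10(7950) = 78.007 dB


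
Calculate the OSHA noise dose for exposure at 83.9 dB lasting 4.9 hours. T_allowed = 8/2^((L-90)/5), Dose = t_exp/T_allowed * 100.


T_allowed = 8 / 2^((83.9 - 90)/5) = 18.6357 hr
Dose = 4.9 / 18.6357 * 100 = 26.294 %


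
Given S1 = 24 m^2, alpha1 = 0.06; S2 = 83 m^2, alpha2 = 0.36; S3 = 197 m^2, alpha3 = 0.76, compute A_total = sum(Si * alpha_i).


24 * 0.06 = 1.44
83 * 0.36 = 29.88
197 * 0.76 = 149.72
A_total = 1.44 + 29.88 + 149.72 = 181.04 m^2


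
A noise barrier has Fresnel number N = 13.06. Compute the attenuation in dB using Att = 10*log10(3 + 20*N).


3 + 20*N = 3 + 20*13.06 = 264.2
Att = 10*log10(264.2) = 24.219 dB


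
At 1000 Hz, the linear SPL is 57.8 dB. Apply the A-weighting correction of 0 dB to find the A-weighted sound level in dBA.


A-weighting table: 1000 Hz -> 0 dB correction
SPL_A = SPL + correction = 57.8 + (0) = 57.8 dBA


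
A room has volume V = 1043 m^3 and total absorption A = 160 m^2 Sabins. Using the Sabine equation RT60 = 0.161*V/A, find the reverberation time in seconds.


RT60 = 0.161 * 1043 / 160 = 1.0495 s


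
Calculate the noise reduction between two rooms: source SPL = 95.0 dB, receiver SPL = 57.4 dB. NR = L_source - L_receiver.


NR = L_source - L_receiver (difference between source and receiving room levels)
NR = 95.0 - 57.4 = 37.6 dB


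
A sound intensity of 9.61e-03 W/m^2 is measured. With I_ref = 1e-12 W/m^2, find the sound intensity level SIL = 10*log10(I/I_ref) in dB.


I / I_ref = 9.61e-03 / 1e-12 = 9.61e+09
SIL = 10 * log10(9.61e+09) = 99.827 dB


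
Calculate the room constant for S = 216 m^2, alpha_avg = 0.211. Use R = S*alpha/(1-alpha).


R = 216 * 0.211 / (1 - 0.211) = 57.764 m^2


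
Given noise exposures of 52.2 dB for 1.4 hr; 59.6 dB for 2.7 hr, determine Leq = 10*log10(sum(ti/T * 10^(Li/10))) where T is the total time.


T_total = 1.4 + 2.7 = 4.1 hr
(1.4/4.1) * 10^(52.2/10) = 56668.8
(2.7/4.1) * 10^(59.6/10) = 600593
Sum = 56668.8 + 600593 = 657262
Leq = 10*log10(657262) = 58.177 dB


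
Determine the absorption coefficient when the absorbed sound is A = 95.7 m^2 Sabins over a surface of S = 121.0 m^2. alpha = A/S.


Absorption coefficient = absorbed power / incident power
alpha = A / S = 95.7 / 121.0 = 0.79091


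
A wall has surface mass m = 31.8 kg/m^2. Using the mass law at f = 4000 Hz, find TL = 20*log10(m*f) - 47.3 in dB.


m * f = 31.8 * 4000 = 127200
20*log10(127200) = 102.09 dB
TL = 102.09 - 47.3 = 54.79 dB


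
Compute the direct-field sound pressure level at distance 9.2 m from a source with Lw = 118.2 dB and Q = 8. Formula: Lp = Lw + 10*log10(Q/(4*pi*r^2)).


4*pi*r^2 = 4*pi*9.2^2 = 1063.62 m^2
Q / (4*pi*r^2) = 8 / 1063.62 = 0.00752148
Lp = 118.2 + 10*log10(0.00752148) = 96.963 dB


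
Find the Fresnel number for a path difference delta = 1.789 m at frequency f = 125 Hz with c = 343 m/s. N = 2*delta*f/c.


N = 2*delta*f/c = 2*delta/lambda, where lambda = c/f
lambda = 343 / 125 = 2.744 m
N = 2 * 1.789 / 2.744 = 1.3039


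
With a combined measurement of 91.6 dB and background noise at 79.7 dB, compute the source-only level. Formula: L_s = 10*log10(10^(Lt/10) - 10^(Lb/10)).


10^(91.6/10) = 1.44544e+09
10^(79.7/10) = 9.33254e+07
Difference = 1.44544e+09 - 9.33254e+07 = 1.35211e+09
L_source = 10*log10(1.35211e+09) = 91.31 dB


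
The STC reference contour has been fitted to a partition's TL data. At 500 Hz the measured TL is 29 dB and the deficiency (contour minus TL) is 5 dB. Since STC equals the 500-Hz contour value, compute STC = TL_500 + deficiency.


By ASTM E413, STC = value of the fitted reference contour at 500 Hz.
Contour value at 500 Hz = TL_500 + deficiency = 29 + 5 = 34
STC = 34


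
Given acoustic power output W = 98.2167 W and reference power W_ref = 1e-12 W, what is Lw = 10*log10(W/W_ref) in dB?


W / W_ref = 98.2167 / 1e-12 = 9.82167e+13
Lw = 10 * log10(9.82167e+13) = 139.92 dB


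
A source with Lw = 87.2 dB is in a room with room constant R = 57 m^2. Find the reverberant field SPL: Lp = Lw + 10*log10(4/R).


4/R = 4/57 = 0.0701754
Lp = 87.2 + 10*log10(0.0701754) = 75.662 dB


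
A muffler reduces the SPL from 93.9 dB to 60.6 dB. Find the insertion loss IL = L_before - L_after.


Insertion loss = SPL without muffler - SPL with muffler
IL = 93.9 - 60.6 = 33.3 dB


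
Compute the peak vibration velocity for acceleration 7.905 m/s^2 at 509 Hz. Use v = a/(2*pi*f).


omega = 2*pi*f = 2*pi*509 = 3198.14 rad/s
v = a / omega = 7.905 / 3198.14 = 0.0024717 m/s


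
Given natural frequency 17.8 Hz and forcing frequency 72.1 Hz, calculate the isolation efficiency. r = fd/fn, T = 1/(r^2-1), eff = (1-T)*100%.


r = 72.1 / 17.8 = 4.05056
r^2 - 1 = 4.05056^2 - 1 = 15.407
T = 1/15.407 = 0.0649056
Efficiency = (1 - 0.0649056)*100 = 93.509 %


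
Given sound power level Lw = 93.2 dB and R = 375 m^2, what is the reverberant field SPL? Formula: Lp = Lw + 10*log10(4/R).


4/R = 4/375 = 0.0106667
Lp = 93.2 + 10*log10(0.0106667) = 73.48 dB


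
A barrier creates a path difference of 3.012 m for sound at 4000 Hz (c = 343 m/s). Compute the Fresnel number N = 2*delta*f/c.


N = 2*delta*f/c = 2*delta/lambda, where lambda = c/f
lambda = 343 / 4000 = 0.08575 m
N = 2 * 3.012 / 0.08575 = 70.251


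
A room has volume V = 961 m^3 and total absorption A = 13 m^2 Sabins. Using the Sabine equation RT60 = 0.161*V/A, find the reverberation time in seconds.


RT60 = 0.161 * 961 / 13 = 11.902 s


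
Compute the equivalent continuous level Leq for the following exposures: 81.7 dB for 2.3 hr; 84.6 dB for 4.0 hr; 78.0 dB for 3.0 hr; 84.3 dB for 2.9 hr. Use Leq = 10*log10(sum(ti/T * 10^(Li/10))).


T_total = 2.3 + 4.0 + 3.0 + 2.9 = 12.2 hr
(2.3/12.2) * 10^(81.7/10) = 2.78848e+07
(4.0/12.2) * 10^(84.6/10) = 9.45584e+07
(3.0/12.2) * 10^(78.0/10) = 1.55153e+07
(2.9/12.2) * 10^(84.3/10) = 6.39791e+07
Sum = 2.78848e+07 + 9.45584e+07 + 1.55153e+07 + 6.39791e+07 = 2.01938e+08
Leq = 10*log10(2.01938e+08) = 83.052 dB


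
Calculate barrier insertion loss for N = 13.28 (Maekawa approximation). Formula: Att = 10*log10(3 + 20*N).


3 + 20*N = 3 + 20*13.28 = 268.6
Att = 10*log10(268.6) = 24.291 dB


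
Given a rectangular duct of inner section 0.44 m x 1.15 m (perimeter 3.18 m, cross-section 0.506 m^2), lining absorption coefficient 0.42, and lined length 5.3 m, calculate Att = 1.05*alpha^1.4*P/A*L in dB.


alpha^1.4 = 0.42^1.4 = 0.296858
Attenuation rate = 1.05 * alpha^1.4 * P / A
= 1.05 * 0.296858 * 3.18 / 0.506 = 1.95891 dB/m
Total Att = 1.95891 * 5.3 = 10.382 dB


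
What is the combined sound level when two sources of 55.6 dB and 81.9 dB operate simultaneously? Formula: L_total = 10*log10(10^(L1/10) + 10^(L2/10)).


10^(55.6/10) = 363078
10^(81.9/10) = 1.54882e+08
Sum = 363078 + 1.54882e+08 = 1.55245e+08
L_total = 10*log10(1.55245e+08) = 81.91 dB


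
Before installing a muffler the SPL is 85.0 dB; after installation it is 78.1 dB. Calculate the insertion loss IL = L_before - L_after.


Insertion loss = SPL without muffler - SPL with muffler
IL = 85.0 - 78.1 = 6.9 dB


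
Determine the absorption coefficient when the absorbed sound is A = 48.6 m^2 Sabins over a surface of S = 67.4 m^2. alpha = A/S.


Absorption coefficient = absorbed power / incident power
alpha = A / S = 48.6 / 67.4 = 0.72107


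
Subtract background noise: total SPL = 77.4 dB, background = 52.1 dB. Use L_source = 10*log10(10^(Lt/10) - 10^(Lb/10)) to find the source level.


10^(77.4/10) = 5.49541e+07
10^(52.1/10) = 162181
Difference = 5.49541e+07 - 162181 = 5.47919e+07
L_source = 10*log10(5.47919e+07) = 77.387 dB


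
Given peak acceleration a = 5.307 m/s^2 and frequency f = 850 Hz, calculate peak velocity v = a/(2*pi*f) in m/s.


omega = 2*pi*f = 2*pi*850 = 5340.71 rad/s
v = a / omega = 5.307 / 5340.71 = 0.00099369 m/s


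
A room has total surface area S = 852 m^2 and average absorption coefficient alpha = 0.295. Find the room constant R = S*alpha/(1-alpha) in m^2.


R = 852 * 0.295 / (1 - 0.295) = 356.51 m^2


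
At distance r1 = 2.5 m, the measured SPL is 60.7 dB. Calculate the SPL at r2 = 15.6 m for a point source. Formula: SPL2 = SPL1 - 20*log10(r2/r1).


r2/r1 = 15.6/2.5 = 6.24
Correction = 20*log10(6.24) = 15.9037 dB
SPL2 = 60.7 - 15.9037 = 44.796 dB


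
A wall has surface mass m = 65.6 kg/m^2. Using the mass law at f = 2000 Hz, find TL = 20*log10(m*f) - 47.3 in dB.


m * f = 65.6 * 2000 = 131200
20*log10(131200) = 102.359 dB
TL = 102.359 - 47.3 = 55.059 dB


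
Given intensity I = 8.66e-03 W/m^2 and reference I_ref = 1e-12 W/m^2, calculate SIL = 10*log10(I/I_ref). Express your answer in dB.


I / I_ref = 8.66e-03 / 1e-12 = 8.66e+09
SIL = 10 * log10(8.66e+09) = 99.375 dB


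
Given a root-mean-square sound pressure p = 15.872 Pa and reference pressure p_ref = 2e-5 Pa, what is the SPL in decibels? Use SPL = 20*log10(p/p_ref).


p / p_ref = 15.872 / 2e-5 = 793600
SPL = 20 * log10(793600) = 117.99 dB


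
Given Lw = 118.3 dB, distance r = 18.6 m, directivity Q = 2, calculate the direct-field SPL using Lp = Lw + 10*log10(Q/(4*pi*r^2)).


4*pi*r^2 = 4*pi*18.6^2 = 4347.46 m^2
Q / (4*pi*r^2) = 2 / 4347.46 = 0.000460039
Lp = 118.3 + 10*log10(0.000460039) = 84.928 dB
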